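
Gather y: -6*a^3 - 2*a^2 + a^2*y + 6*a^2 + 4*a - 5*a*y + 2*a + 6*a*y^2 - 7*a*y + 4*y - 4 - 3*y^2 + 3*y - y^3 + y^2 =-6*a^3 + 4*a^2 + 6*a - y^3 + y^2*(6*a - 2) + y*(a^2 - 12*a + 7) - 4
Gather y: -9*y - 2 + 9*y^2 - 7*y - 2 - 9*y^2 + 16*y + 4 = 0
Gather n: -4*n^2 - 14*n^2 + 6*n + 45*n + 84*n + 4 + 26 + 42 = -18*n^2 + 135*n + 72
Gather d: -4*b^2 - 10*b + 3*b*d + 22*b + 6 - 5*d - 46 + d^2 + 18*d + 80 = -4*b^2 + 12*b + d^2 + d*(3*b + 13) + 40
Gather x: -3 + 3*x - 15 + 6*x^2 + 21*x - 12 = 6*x^2 + 24*x - 30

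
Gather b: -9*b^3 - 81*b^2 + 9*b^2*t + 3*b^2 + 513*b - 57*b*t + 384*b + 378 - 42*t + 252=-9*b^3 + b^2*(9*t - 78) + b*(897 - 57*t) - 42*t + 630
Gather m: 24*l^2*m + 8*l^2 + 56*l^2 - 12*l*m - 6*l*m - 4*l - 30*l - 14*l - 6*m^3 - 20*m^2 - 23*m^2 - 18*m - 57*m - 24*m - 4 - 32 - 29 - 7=64*l^2 - 48*l - 6*m^3 - 43*m^2 + m*(24*l^2 - 18*l - 99) - 72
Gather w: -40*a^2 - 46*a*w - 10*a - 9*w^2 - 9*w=-40*a^2 - 10*a - 9*w^2 + w*(-46*a - 9)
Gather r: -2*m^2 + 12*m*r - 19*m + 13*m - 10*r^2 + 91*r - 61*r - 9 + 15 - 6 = -2*m^2 - 6*m - 10*r^2 + r*(12*m + 30)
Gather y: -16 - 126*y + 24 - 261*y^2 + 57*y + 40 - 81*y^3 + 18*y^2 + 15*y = -81*y^3 - 243*y^2 - 54*y + 48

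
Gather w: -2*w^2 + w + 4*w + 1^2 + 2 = -2*w^2 + 5*w + 3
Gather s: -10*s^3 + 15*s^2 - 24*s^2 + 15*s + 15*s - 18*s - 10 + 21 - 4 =-10*s^3 - 9*s^2 + 12*s + 7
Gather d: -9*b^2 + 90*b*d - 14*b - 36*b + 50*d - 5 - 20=-9*b^2 - 50*b + d*(90*b + 50) - 25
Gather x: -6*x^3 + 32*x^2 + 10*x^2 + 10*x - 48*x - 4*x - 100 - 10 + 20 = -6*x^3 + 42*x^2 - 42*x - 90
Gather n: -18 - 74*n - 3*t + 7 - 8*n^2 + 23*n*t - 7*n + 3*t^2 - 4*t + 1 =-8*n^2 + n*(23*t - 81) + 3*t^2 - 7*t - 10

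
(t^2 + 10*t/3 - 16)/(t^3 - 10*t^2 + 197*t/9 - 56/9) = 3*(t + 6)/(3*t^2 - 22*t + 7)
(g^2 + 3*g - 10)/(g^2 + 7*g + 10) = (g - 2)/(g + 2)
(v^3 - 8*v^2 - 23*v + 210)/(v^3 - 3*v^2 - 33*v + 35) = (v - 6)/(v - 1)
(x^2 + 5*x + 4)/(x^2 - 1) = (x + 4)/(x - 1)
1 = 1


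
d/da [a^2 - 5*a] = 2*a - 5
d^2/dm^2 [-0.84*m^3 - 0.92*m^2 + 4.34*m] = -5.04*m - 1.84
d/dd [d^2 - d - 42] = 2*d - 1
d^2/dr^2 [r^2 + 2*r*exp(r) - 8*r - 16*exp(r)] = 2*r*exp(r) - 12*exp(r) + 2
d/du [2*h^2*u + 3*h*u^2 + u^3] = 2*h^2 + 6*h*u + 3*u^2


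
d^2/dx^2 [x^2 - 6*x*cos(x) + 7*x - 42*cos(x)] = 6*x*cos(x) + 12*sin(x) + 42*cos(x) + 2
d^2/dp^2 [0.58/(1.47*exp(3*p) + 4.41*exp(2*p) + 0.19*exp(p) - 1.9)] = (0.58*(4.41*exp(2*p) + 8.82*exp(p) + 0.19)*(8.82*exp(2*p) + 17.64*exp(p) + 0.38)*exp(p) - (7.6734*exp(2*p) + 10.2312*exp(p) + 0.1102)*(1.47*exp(3*p) + 4.41*exp(2*p) + 0.19*exp(p) - 1.9))*exp(p)/(1.47*exp(3*p) + 4.41*exp(2*p) + 0.19*exp(p) - 1.9)^3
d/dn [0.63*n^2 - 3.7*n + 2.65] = 1.26*n - 3.7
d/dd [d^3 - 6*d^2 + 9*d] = 3*d^2 - 12*d + 9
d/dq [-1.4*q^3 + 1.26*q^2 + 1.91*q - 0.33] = -4.2*q^2 + 2.52*q + 1.91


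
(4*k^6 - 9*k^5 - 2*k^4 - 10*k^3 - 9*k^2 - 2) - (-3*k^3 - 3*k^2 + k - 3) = 4*k^6 - 9*k^5 - 2*k^4 - 7*k^3 - 6*k^2 - k + 1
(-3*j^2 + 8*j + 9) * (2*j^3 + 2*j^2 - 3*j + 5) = -6*j^5 + 10*j^4 + 43*j^3 - 21*j^2 + 13*j + 45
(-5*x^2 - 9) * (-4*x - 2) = 20*x^3 + 10*x^2 + 36*x + 18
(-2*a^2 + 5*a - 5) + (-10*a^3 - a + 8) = -10*a^3 - 2*a^2 + 4*a + 3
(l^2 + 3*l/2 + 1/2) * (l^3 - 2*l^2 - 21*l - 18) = l^5 - l^4/2 - 47*l^3/2 - 101*l^2/2 - 75*l/2 - 9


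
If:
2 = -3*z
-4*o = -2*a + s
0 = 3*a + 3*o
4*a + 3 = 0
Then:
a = -3/4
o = 3/4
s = -9/2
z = -2/3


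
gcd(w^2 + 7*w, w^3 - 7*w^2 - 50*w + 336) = w + 7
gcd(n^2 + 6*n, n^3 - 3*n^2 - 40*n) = n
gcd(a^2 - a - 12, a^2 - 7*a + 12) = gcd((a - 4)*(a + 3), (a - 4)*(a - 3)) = a - 4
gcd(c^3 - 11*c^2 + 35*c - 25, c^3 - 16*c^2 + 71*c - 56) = c - 1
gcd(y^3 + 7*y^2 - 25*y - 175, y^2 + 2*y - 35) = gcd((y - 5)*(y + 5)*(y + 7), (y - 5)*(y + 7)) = y^2 + 2*y - 35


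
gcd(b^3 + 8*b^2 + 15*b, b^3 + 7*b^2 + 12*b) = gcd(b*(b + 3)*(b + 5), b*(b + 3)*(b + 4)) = b^2 + 3*b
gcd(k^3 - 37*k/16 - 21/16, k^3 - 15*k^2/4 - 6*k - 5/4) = k + 1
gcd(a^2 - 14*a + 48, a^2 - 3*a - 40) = a - 8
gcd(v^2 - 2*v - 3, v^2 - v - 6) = v - 3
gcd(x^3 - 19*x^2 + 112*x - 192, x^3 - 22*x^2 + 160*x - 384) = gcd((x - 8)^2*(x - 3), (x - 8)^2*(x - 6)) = x^2 - 16*x + 64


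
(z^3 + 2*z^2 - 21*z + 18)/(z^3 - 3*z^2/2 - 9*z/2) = 2*(z^2 + 5*z - 6)/(z*(2*z + 3))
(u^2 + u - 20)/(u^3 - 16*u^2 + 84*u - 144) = (u + 5)/(u^2 - 12*u + 36)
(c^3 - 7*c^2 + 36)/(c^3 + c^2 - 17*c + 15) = (c^2 - 4*c - 12)/(c^2 + 4*c - 5)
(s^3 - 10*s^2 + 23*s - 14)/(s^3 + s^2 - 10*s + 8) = (s - 7)/(s + 4)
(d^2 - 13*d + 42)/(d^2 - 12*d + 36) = (d - 7)/(d - 6)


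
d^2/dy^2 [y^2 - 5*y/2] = 2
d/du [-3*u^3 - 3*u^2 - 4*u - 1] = -9*u^2 - 6*u - 4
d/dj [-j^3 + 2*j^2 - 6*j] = -3*j^2 + 4*j - 6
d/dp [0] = 0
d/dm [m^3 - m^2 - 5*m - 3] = 3*m^2 - 2*m - 5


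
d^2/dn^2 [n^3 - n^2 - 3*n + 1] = 6*n - 2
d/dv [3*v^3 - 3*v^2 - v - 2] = 9*v^2 - 6*v - 1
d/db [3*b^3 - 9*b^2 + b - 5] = 9*b^2 - 18*b + 1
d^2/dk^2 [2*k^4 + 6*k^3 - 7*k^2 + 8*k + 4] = 24*k^2 + 36*k - 14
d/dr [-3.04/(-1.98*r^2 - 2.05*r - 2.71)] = (-12.0384*r - 6.232)/(1.98*r^2 + 2.05*r + 2.71)^2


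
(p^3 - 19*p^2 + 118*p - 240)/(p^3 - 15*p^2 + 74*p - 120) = (p - 8)/(p - 4)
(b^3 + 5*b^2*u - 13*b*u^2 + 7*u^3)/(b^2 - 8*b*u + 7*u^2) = (-b^2 - 6*b*u + 7*u^2)/(-b + 7*u)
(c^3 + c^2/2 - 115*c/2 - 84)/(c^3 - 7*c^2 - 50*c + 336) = (c + 3/2)/(c - 6)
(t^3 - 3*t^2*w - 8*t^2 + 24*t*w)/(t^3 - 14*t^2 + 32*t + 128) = t*(t - 3*w)/(t^2 - 6*t - 16)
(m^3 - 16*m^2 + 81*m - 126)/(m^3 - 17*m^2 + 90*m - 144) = (m - 7)/(m - 8)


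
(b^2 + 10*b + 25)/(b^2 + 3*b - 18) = (b^2 + 10*b + 25)/(b^2 + 3*b - 18)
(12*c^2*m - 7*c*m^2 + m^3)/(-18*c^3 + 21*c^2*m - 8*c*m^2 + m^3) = m*(-4*c + m)/(6*c^2 - 5*c*m + m^2)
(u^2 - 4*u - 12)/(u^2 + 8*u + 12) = (u - 6)/(u + 6)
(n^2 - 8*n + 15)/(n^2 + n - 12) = (n - 5)/(n + 4)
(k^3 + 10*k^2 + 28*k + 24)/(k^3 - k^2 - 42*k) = (k^2 + 4*k + 4)/(k*(k - 7))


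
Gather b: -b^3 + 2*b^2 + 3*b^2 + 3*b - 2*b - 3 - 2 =-b^3 + 5*b^2 + b - 5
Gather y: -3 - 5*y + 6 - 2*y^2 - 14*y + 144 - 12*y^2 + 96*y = -14*y^2 + 77*y + 147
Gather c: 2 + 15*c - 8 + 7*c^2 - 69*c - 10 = 7*c^2 - 54*c - 16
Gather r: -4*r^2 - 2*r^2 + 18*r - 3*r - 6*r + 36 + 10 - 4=-6*r^2 + 9*r + 42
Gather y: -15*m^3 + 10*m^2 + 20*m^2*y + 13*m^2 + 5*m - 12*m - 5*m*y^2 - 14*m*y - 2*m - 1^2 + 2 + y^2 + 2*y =-15*m^3 + 23*m^2 - 9*m + y^2*(1 - 5*m) + y*(20*m^2 - 14*m + 2) + 1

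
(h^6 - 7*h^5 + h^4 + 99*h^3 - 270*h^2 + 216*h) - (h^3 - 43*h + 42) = h^6 - 7*h^5 + h^4 + 98*h^3 - 270*h^2 + 259*h - 42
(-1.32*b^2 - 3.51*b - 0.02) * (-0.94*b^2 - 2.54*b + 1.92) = 1.2408*b^4 + 6.6522*b^3 + 6.3998*b^2 - 6.6884*b - 0.0384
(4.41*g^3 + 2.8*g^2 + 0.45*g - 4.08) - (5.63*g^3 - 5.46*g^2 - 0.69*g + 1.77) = -1.22*g^3 + 8.26*g^2 + 1.14*g - 5.85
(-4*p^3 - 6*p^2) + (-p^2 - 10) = -4*p^3 - 7*p^2 - 10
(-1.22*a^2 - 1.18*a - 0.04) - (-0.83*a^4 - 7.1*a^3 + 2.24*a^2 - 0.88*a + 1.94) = 0.83*a^4 + 7.1*a^3 - 3.46*a^2 - 0.3*a - 1.98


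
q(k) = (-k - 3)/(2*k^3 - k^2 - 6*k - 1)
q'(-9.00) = 0.00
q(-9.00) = 0.00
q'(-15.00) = 0.00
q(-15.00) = 0.00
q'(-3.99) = 0.00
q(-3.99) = -0.01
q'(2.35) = 4.03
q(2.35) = -1.00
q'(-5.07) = -0.00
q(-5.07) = -0.01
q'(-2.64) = 0.05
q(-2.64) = 0.01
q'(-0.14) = -462.31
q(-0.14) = 15.45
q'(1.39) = 0.52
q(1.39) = 0.74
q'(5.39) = 0.02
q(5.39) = -0.03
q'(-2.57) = 0.06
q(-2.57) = 0.02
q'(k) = (-k - 3)*(-6*k^2 + 2*k + 6)/(2*k^3 - k^2 - 6*k - 1)^2 - 1/(2*k^3 - k^2 - 6*k - 1) = (-2*k^3 + k^2 + 6*k - 2*(k + 3)*(-3*k^2 + k + 3) + 1)/(-2*k^3 + k^2 + 6*k + 1)^2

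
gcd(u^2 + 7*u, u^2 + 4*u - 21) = u + 7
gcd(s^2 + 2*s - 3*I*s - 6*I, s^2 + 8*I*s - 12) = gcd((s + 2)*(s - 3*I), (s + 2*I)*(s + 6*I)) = 1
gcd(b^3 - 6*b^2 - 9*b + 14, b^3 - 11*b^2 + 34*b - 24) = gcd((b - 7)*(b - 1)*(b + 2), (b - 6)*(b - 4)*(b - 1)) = b - 1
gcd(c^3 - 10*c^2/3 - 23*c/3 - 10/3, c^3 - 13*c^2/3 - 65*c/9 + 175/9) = c - 5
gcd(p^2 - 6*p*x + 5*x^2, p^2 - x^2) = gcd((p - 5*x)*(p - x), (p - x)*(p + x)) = -p + x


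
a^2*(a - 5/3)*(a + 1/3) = a^4 - 4*a^3/3 - 5*a^2/9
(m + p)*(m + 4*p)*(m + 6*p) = m^3 + 11*m^2*p + 34*m*p^2 + 24*p^3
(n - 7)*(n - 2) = n^2 - 9*n + 14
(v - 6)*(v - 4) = v^2 - 10*v + 24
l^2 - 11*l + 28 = (l - 7)*(l - 4)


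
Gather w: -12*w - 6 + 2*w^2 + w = 2*w^2 - 11*w - 6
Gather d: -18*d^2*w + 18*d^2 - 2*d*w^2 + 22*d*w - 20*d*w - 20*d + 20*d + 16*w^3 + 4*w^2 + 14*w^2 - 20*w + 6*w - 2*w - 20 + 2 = d^2*(18 - 18*w) + d*(-2*w^2 + 2*w) + 16*w^3 + 18*w^2 - 16*w - 18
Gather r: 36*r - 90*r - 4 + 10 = 6 - 54*r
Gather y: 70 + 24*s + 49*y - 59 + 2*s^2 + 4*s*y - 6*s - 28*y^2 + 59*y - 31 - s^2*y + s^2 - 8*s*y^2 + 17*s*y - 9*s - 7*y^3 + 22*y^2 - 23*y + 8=3*s^2 + 9*s - 7*y^3 + y^2*(-8*s - 6) + y*(-s^2 + 21*s + 85) - 12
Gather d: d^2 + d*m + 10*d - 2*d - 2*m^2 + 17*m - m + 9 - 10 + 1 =d^2 + d*(m + 8) - 2*m^2 + 16*m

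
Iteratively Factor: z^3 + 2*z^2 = (z)*(z^2 + 2*z) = z*(z + 2)*(z)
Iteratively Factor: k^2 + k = (k + 1)*(k)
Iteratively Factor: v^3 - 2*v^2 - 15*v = (v + 3)*(v^2 - 5*v) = (v - 5)*(v + 3)*(v)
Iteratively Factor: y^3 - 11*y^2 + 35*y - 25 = (y - 1)*(y^2 - 10*y + 25) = (y - 5)*(y - 1)*(y - 5)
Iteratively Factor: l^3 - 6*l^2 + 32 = (l + 2)*(l^2 - 8*l + 16) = (l - 4)*(l + 2)*(l - 4)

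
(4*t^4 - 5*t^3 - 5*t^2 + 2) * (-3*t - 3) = -12*t^5 + 3*t^4 + 30*t^3 + 15*t^2 - 6*t - 6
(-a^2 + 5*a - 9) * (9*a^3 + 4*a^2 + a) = -9*a^5 + 41*a^4 - 62*a^3 - 31*a^2 - 9*a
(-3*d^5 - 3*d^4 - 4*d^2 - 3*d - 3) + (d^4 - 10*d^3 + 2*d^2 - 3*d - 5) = -3*d^5 - 2*d^4 - 10*d^3 - 2*d^2 - 6*d - 8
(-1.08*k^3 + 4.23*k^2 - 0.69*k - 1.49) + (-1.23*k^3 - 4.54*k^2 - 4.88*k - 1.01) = -2.31*k^3 - 0.31*k^2 - 5.57*k - 2.5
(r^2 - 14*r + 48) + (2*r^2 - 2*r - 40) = 3*r^2 - 16*r + 8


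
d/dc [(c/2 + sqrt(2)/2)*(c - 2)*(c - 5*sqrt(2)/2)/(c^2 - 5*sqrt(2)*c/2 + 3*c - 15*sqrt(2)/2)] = (2*c^4 - 10*sqrt(2)*c^3 + 12*c^3 - 50*sqrt(2)*c^2 + 13*c^2 + 50*c + 60*sqrt(2)*c - 150 + 125*sqrt(2))/(2*(2*c^4 - 10*sqrt(2)*c^3 + 12*c^3 - 60*sqrt(2)*c^2 + 43*c^2 - 90*sqrt(2)*c + 150*c + 225))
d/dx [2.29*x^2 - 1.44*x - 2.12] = 4.58*x - 1.44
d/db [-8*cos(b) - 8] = 8*sin(b)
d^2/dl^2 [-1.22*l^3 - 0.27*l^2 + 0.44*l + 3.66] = -7.32*l - 0.54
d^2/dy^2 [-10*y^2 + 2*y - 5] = -20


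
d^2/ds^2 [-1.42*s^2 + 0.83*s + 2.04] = -2.84000000000000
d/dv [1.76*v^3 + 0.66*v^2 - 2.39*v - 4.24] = 5.28*v^2 + 1.32*v - 2.39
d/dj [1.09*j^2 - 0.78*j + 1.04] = 2.18*j - 0.78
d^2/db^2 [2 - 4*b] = 0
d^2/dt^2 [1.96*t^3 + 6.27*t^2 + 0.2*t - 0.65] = 11.76*t + 12.54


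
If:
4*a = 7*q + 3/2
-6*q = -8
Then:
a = 65/24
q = 4/3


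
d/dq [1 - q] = -1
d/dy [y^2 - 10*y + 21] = 2*y - 10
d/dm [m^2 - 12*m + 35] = 2*m - 12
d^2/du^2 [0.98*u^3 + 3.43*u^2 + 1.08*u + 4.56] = 5.88*u + 6.86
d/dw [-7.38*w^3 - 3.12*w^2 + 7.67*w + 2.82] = -22.14*w^2 - 6.24*w + 7.67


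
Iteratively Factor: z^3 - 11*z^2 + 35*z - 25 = (z - 5)*(z^2 - 6*z + 5) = (z - 5)*(z - 1)*(z - 5)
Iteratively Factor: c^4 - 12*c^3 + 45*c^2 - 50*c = (c)*(c^3 - 12*c^2 + 45*c - 50) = c*(c - 5)*(c^2 - 7*c + 10) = c*(c - 5)^2*(c - 2)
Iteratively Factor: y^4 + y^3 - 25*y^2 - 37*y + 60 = (y + 3)*(y^3 - 2*y^2 - 19*y + 20) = (y - 5)*(y + 3)*(y^2 + 3*y - 4) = (y - 5)*(y + 3)*(y + 4)*(y - 1)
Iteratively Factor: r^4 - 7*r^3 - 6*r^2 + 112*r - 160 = (r - 2)*(r^3 - 5*r^2 - 16*r + 80) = (r - 5)*(r - 2)*(r^2 - 16) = (r - 5)*(r - 2)*(r + 4)*(r - 4)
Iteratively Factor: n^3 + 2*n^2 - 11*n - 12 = (n + 1)*(n^2 + n - 12) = (n + 1)*(n + 4)*(n - 3)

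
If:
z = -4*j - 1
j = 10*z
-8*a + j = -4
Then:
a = 77/164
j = -10/41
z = -1/41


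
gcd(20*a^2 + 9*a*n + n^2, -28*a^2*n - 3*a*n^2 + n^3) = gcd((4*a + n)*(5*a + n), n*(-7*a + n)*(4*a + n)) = 4*a + n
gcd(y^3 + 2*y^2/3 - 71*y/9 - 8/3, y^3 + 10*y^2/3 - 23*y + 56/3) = y - 8/3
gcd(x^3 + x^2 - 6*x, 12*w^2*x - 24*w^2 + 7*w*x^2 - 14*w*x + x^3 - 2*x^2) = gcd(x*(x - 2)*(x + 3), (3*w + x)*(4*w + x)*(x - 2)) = x - 2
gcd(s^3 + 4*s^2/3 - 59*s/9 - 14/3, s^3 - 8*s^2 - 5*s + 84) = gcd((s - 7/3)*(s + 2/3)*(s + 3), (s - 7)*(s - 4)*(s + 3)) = s + 3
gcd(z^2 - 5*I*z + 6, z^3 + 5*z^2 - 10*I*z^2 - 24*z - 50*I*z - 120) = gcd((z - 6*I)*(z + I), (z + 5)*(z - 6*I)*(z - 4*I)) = z - 6*I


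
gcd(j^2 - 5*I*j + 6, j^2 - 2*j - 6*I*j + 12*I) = j - 6*I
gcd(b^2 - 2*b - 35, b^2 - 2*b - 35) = b^2 - 2*b - 35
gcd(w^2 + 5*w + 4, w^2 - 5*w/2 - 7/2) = w + 1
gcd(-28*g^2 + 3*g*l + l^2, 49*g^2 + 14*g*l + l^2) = 7*g + l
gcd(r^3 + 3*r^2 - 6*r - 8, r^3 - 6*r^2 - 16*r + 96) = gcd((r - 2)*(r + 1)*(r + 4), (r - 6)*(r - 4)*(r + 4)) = r + 4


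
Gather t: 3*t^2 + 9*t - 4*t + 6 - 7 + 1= 3*t^2 + 5*t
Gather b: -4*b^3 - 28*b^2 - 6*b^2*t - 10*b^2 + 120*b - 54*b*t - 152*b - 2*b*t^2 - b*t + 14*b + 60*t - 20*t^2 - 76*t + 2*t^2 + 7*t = -4*b^3 + b^2*(-6*t - 38) + b*(-2*t^2 - 55*t - 18) - 18*t^2 - 9*t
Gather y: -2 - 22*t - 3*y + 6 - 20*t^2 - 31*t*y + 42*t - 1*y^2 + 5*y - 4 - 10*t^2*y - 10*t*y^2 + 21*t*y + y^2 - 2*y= -20*t^2 - 10*t*y^2 + 20*t + y*(-10*t^2 - 10*t)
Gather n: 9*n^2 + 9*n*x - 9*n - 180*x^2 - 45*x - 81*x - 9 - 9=9*n^2 + n*(9*x - 9) - 180*x^2 - 126*x - 18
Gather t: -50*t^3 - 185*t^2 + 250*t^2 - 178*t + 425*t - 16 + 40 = -50*t^3 + 65*t^2 + 247*t + 24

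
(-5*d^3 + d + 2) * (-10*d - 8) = 50*d^4 + 40*d^3 - 10*d^2 - 28*d - 16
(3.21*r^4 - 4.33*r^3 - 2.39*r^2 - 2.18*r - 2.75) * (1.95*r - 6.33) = 6.2595*r^5 - 28.7628*r^4 + 22.7484*r^3 + 10.8777*r^2 + 8.4369*r + 17.4075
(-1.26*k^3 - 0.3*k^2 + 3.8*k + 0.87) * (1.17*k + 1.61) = -1.4742*k^4 - 2.3796*k^3 + 3.963*k^2 + 7.1359*k + 1.4007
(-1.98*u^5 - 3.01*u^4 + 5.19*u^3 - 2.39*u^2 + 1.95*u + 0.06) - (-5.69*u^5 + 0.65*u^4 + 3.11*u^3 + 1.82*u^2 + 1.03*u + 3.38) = 3.71*u^5 - 3.66*u^4 + 2.08*u^3 - 4.21*u^2 + 0.92*u - 3.32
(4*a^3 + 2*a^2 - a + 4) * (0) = 0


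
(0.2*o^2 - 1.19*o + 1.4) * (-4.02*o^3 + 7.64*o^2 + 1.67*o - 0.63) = -0.804*o^5 + 6.3118*o^4 - 14.3856*o^3 + 8.5827*o^2 + 3.0877*o - 0.882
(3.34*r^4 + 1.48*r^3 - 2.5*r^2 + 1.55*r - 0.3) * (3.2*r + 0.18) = 10.688*r^5 + 5.3372*r^4 - 7.7336*r^3 + 4.51*r^2 - 0.681*r - 0.054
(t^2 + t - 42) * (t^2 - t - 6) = t^4 - 49*t^2 + 36*t + 252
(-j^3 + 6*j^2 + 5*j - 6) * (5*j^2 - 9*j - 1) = -5*j^5 + 39*j^4 - 28*j^3 - 81*j^2 + 49*j + 6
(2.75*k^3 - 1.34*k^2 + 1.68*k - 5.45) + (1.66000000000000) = 2.75*k^3 - 1.34*k^2 + 1.68*k - 3.79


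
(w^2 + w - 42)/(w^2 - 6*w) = (w + 7)/w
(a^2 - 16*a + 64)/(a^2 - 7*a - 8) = (a - 8)/(a + 1)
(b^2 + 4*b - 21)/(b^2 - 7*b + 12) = (b + 7)/(b - 4)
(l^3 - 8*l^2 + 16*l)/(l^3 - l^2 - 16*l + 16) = l*(l - 4)/(l^2 + 3*l - 4)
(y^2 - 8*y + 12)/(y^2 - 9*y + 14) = (y - 6)/(y - 7)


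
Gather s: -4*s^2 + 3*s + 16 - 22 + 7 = -4*s^2 + 3*s + 1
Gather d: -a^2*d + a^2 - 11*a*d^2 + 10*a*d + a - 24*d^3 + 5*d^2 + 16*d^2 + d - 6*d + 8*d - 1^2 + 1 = a^2 + a - 24*d^3 + d^2*(21 - 11*a) + d*(-a^2 + 10*a + 3)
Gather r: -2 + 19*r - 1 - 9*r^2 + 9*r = -9*r^2 + 28*r - 3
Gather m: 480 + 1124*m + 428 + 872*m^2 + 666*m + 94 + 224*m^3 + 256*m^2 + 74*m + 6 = 224*m^3 + 1128*m^2 + 1864*m + 1008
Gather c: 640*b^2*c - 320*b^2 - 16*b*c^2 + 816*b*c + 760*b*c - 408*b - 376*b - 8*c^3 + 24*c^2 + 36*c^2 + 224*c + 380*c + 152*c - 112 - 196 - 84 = -320*b^2 - 784*b - 8*c^3 + c^2*(60 - 16*b) + c*(640*b^2 + 1576*b + 756) - 392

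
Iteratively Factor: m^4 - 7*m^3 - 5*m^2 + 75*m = (m + 3)*(m^3 - 10*m^2 + 25*m) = (m - 5)*(m + 3)*(m^2 - 5*m) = m*(m - 5)*(m + 3)*(m - 5)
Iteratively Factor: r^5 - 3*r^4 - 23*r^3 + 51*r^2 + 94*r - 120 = (r - 3)*(r^4 - 23*r^2 - 18*r + 40) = (r - 5)*(r - 3)*(r^3 + 5*r^2 + 2*r - 8) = (r - 5)*(r - 3)*(r + 2)*(r^2 + 3*r - 4) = (r - 5)*(r - 3)*(r - 1)*(r + 2)*(r + 4)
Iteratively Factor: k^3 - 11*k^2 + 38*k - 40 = (k - 2)*(k^2 - 9*k + 20) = (k - 5)*(k - 2)*(k - 4)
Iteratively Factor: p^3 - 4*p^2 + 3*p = (p - 1)*(p^2 - 3*p) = (p - 3)*(p - 1)*(p)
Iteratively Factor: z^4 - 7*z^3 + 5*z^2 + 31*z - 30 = (z - 5)*(z^3 - 2*z^2 - 5*z + 6) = (z - 5)*(z - 3)*(z^2 + z - 2) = (z - 5)*(z - 3)*(z - 1)*(z + 2)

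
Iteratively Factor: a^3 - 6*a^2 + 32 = (a - 4)*(a^2 - 2*a - 8) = (a - 4)*(a + 2)*(a - 4)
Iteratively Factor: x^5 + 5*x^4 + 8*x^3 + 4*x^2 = (x)*(x^4 + 5*x^3 + 8*x^2 + 4*x) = x^2*(x^3 + 5*x^2 + 8*x + 4) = x^2*(x + 2)*(x^2 + 3*x + 2) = x^2*(x + 2)^2*(x + 1)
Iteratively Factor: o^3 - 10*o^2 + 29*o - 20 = (o - 4)*(o^2 - 6*o + 5) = (o - 4)*(o - 1)*(o - 5)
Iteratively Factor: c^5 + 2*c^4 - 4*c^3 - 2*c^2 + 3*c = (c)*(c^4 + 2*c^3 - 4*c^2 - 2*c + 3) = c*(c + 3)*(c^3 - c^2 - c + 1) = c*(c - 1)*(c + 3)*(c^2 - 1) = c*(c - 1)*(c + 1)*(c + 3)*(c - 1)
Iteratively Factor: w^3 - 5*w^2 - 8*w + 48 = (w + 3)*(w^2 - 8*w + 16) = (w - 4)*(w + 3)*(w - 4)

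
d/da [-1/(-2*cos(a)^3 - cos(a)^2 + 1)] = 2*(3*cos(a) + 1)*sin(a)*cos(a)/(2*cos(a)^3 + cos(a)^2 - 1)^2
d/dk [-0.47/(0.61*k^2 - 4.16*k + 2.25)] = (0.5734*k - 1.9552)/(0.61*k^2 - 4.16*k + 2.25)^2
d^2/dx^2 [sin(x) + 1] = -sin(x)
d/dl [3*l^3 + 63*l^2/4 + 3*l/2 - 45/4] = 9*l^2 + 63*l/2 + 3/2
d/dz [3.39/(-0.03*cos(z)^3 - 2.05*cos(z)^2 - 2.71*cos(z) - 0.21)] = (0.3051*sin(z)^2 - 13.899*cos(z) - 9.492)*sin(z)/(0.03*cos(z)^3 + 2.05*cos(z)^2 + 2.71*cos(z) + 0.21)^2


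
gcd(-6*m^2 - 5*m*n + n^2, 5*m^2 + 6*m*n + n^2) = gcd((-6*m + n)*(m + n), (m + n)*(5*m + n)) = m + n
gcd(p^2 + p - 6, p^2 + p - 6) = p^2 + p - 6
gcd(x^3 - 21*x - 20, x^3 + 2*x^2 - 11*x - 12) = x^2 + 5*x + 4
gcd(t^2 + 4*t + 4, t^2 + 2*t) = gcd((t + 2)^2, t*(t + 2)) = t + 2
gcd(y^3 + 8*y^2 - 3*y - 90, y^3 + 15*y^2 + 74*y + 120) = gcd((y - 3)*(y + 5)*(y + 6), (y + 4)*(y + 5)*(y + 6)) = y^2 + 11*y + 30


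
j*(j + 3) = j^2 + 3*j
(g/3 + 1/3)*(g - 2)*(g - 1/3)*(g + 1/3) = g^4/3 - g^3/3 - 19*g^2/27 + g/27 + 2/27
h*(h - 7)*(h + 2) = h^3 - 5*h^2 - 14*h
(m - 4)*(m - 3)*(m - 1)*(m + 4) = m^4 - 4*m^3 - 13*m^2 + 64*m - 48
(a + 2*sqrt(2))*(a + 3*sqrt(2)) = a^2 + 5*sqrt(2)*a + 12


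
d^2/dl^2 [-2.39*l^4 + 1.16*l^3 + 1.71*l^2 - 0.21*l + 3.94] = -28.68*l^2 + 6.96*l + 3.42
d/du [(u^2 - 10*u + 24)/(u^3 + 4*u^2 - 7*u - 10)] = (-u^4 + 20*u^3 - 39*u^2 - 212*u + 268)/(u^6 + 8*u^5 + 2*u^4 - 76*u^3 - 31*u^2 + 140*u + 100)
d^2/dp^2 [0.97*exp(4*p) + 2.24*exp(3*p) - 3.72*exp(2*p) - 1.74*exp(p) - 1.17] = (15.52*exp(3*p) + 20.16*exp(2*p) - 14.88*exp(p) - 1.74)*exp(p)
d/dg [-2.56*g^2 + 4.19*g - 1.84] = 4.19 - 5.12*g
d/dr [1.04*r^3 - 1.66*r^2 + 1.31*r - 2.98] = 3.12*r^2 - 3.32*r + 1.31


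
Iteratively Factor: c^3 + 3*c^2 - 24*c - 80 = (c + 4)*(c^2 - c - 20) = (c - 5)*(c + 4)*(c + 4)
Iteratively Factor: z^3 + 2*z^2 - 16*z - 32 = (z + 2)*(z^2 - 16) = (z + 2)*(z + 4)*(z - 4)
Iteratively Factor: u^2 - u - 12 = (u - 4)*(u + 3)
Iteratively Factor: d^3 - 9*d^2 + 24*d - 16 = (d - 1)*(d^2 - 8*d + 16) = (d - 4)*(d - 1)*(d - 4)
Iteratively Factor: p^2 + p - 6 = (p + 3)*(p - 2)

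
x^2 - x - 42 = (x - 7)*(x + 6)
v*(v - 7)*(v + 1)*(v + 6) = v^4 - 43*v^2 - 42*v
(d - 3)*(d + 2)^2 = d^3 + d^2 - 8*d - 12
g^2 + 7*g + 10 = (g + 2)*(g + 5)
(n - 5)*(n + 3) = n^2 - 2*n - 15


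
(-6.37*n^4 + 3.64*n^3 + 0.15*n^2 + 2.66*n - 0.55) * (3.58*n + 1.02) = -22.8046*n^5 + 6.5338*n^4 + 4.2498*n^3 + 9.6758*n^2 + 0.7442*n - 0.561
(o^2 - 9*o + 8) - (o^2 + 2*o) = 8 - 11*o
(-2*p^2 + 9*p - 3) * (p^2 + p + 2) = -2*p^4 + 7*p^3 + 2*p^2 + 15*p - 6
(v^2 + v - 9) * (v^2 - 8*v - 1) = v^4 - 7*v^3 - 18*v^2 + 71*v + 9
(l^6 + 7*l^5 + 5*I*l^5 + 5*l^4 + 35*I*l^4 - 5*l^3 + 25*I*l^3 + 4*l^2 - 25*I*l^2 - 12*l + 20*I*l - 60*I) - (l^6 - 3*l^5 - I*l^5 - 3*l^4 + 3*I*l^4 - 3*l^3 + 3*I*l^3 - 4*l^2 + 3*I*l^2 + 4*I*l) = 10*l^5 + 6*I*l^5 + 8*l^4 + 32*I*l^4 - 2*l^3 + 22*I*l^3 + 8*l^2 - 28*I*l^2 - 12*l + 16*I*l - 60*I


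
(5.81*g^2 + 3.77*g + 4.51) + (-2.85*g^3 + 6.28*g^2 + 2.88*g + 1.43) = -2.85*g^3 + 12.09*g^2 + 6.65*g + 5.94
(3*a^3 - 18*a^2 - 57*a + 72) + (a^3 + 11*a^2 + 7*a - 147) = 4*a^3 - 7*a^2 - 50*a - 75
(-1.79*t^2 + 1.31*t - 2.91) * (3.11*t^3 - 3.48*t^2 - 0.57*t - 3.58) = -5.5669*t^5 + 10.3033*t^4 - 12.5886*t^3 + 15.7883*t^2 - 3.0311*t + 10.4178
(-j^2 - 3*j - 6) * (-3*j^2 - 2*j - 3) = 3*j^4 + 11*j^3 + 27*j^2 + 21*j + 18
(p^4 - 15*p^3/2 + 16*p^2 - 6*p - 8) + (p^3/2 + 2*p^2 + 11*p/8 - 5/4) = p^4 - 7*p^3 + 18*p^2 - 37*p/8 - 37/4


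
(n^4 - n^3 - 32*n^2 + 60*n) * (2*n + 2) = 2*n^5 - 66*n^3 + 56*n^2 + 120*n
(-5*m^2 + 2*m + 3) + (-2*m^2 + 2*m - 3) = -7*m^2 + 4*m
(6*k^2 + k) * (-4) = -24*k^2 - 4*k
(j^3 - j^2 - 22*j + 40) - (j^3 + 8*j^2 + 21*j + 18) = -9*j^2 - 43*j + 22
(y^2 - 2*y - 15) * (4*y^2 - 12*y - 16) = 4*y^4 - 20*y^3 - 52*y^2 + 212*y + 240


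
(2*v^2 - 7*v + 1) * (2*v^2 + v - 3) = 4*v^4 - 12*v^3 - 11*v^2 + 22*v - 3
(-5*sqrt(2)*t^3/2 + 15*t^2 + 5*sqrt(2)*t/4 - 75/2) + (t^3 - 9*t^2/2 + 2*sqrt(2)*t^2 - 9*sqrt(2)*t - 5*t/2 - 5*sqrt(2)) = -5*sqrt(2)*t^3/2 + t^3 + 2*sqrt(2)*t^2 + 21*t^2/2 - 31*sqrt(2)*t/4 - 5*t/2 - 75/2 - 5*sqrt(2)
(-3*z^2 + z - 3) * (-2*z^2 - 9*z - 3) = 6*z^4 + 25*z^3 + 6*z^2 + 24*z + 9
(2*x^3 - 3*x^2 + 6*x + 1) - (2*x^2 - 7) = 2*x^3 - 5*x^2 + 6*x + 8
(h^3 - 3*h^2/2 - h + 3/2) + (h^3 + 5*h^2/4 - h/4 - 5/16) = 2*h^3 - h^2/4 - 5*h/4 + 19/16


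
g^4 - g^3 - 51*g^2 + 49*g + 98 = (g - 7)*(g - 2)*(g + 1)*(g + 7)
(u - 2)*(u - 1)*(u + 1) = u^3 - 2*u^2 - u + 2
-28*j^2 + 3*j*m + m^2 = (-4*j + m)*(7*j + m)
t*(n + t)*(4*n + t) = 4*n^2*t + 5*n*t^2 + t^3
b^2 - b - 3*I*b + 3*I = (b - 1)*(b - 3*I)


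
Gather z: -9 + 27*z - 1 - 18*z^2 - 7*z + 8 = -18*z^2 + 20*z - 2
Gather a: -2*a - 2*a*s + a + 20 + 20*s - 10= a*(-2*s - 1) + 20*s + 10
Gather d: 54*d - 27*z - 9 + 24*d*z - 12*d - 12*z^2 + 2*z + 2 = d*(24*z + 42) - 12*z^2 - 25*z - 7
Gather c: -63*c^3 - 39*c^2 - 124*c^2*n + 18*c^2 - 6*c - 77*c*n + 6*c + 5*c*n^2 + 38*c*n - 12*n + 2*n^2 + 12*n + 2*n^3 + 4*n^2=-63*c^3 + c^2*(-124*n - 21) + c*(5*n^2 - 39*n) + 2*n^3 + 6*n^2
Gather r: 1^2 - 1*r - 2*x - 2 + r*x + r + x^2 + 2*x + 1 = r*x + x^2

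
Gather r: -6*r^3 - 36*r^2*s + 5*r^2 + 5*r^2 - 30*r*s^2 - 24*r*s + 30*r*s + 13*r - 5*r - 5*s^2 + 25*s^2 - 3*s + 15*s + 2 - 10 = -6*r^3 + r^2*(10 - 36*s) + r*(-30*s^2 + 6*s + 8) + 20*s^2 + 12*s - 8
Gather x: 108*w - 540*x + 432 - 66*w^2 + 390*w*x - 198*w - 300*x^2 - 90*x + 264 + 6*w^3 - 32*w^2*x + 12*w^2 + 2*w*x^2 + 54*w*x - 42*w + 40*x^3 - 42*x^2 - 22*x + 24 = 6*w^3 - 54*w^2 - 132*w + 40*x^3 + x^2*(2*w - 342) + x*(-32*w^2 + 444*w - 652) + 720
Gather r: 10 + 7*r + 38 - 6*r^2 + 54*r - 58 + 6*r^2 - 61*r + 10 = 0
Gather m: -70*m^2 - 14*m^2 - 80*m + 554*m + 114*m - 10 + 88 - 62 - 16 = -84*m^2 + 588*m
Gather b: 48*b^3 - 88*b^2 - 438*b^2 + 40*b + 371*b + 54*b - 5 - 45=48*b^3 - 526*b^2 + 465*b - 50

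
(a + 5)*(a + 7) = a^2 + 12*a + 35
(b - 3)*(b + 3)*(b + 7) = b^3 + 7*b^2 - 9*b - 63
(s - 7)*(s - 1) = s^2 - 8*s + 7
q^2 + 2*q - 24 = (q - 4)*(q + 6)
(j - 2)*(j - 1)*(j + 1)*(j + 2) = j^4 - 5*j^2 + 4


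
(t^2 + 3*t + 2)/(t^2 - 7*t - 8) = (t + 2)/(t - 8)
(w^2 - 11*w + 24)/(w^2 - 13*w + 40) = (w - 3)/(w - 5)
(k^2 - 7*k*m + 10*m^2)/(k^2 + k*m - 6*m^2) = (k - 5*m)/(k + 3*m)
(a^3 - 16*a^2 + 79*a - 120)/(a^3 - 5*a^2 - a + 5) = (a^2 - 11*a + 24)/(a^2 - 1)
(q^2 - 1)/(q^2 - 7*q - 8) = (q - 1)/(q - 8)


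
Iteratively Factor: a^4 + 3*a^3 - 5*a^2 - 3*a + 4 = (a + 4)*(a^3 - a^2 - a + 1) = (a - 1)*(a + 4)*(a^2 - 1) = (a - 1)^2*(a + 4)*(a + 1)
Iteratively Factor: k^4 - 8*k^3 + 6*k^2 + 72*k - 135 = (k - 5)*(k^3 - 3*k^2 - 9*k + 27) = (k - 5)*(k + 3)*(k^2 - 6*k + 9) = (k - 5)*(k - 3)*(k + 3)*(k - 3)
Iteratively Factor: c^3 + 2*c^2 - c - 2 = (c + 1)*(c^2 + c - 2) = (c + 1)*(c + 2)*(c - 1)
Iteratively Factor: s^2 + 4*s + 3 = (s + 3)*(s + 1)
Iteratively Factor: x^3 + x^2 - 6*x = (x)*(x^2 + x - 6) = x*(x + 3)*(x - 2)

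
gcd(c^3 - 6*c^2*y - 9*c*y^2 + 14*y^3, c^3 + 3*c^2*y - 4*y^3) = -c^2 - c*y + 2*y^2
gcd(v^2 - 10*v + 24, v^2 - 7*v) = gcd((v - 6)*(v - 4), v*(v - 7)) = 1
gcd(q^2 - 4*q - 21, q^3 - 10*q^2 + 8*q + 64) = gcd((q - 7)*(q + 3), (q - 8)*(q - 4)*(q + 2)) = 1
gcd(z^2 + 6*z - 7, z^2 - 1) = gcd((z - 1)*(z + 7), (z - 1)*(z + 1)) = z - 1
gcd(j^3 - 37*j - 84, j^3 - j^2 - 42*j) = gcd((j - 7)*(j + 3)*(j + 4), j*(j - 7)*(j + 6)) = j - 7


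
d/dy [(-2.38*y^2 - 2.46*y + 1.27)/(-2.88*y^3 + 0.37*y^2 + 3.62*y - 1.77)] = (-6.8544*y^4 - 14.1696*y^3 + 3.2674*y^2 + 7.4854*y - 0.243200000000001)/(8.2944*y^6 - 2.1312*y^5 - 20.7143*y^4 + 12.874*y^3 + 11.7946*y^2 - 12.8148*y + 3.1329)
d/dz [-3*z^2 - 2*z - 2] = -6*z - 2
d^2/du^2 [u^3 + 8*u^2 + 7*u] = 6*u + 16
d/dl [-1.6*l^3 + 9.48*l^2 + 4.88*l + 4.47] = -4.8*l^2 + 18.96*l + 4.88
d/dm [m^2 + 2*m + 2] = 2*m + 2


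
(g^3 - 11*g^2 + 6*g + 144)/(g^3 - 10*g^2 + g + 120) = (g - 6)/(g - 5)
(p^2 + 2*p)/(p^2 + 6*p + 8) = p/(p + 4)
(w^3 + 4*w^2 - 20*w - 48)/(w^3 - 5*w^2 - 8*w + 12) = (w^2 + 2*w - 24)/(w^2 - 7*w + 6)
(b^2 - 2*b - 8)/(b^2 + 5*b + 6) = (b - 4)/(b + 3)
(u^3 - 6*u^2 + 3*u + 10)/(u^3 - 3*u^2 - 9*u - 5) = (u - 2)/(u + 1)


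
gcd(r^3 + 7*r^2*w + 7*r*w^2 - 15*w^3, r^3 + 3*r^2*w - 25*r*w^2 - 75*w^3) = r^2 + 8*r*w + 15*w^2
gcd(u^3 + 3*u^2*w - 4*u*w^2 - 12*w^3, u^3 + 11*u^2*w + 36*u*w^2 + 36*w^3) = u^2 + 5*u*w + 6*w^2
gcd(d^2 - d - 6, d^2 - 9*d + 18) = d - 3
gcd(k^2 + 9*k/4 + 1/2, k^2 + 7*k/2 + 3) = k + 2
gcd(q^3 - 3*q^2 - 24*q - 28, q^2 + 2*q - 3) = 1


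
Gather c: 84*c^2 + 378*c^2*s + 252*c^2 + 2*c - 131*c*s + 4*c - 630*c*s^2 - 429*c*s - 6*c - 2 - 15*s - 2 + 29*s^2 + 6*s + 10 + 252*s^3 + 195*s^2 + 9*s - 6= c^2*(378*s + 336) + c*(-630*s^2 - 560*s) + 252*s^3 + 224*s^2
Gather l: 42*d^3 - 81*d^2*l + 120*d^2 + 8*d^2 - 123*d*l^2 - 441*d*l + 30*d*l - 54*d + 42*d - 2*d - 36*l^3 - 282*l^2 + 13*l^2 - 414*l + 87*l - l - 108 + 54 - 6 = 42*d^3 + 128*d^2 - 14*d - 36*l^3 + l^2*(-123*d - 269) + l*(-81*d^2 - 411*d - 328) - 60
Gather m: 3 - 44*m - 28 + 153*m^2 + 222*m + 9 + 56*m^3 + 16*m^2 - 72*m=56*m^3 + 169*m^2 + 106*m - 16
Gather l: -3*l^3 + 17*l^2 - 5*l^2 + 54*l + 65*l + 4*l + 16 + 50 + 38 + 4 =-3*l^3 + 12*l^2 + 123*l + 108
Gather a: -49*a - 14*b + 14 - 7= -49*a - 14*b + 7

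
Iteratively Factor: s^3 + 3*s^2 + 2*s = (s)*(s^2 + 3*s + 2) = s*(s + 2)*(s + 1)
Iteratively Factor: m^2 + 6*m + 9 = (m + 3)*(m + 3)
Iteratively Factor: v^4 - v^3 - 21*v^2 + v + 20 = (v - 1)*(v^3 - 21*v - 20) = (v - 1)*(v + 1)*(v^2 - v - 20) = (v - 5)*(v - 1)*(v + 1)*(v + 4)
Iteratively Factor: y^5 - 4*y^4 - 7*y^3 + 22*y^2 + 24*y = (y - 4)*(y^4 - 7*y^2 - 6*y) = (y - 4)*(y + 1)*(y^3 - y^2 - 6*y) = y*(y - 4)*(y + 1)*(y^2 - y - 6) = y*(y - 4)*(y + 1)*(y + 2)*(y - 3)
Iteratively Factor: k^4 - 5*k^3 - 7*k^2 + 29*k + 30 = (k - 5)*(k^3 - 7*k - 6) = (k - 5)*(k - 3)*(k^2 + 3*k + 2) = (k - 5)*(k - 3)*(k + 1)*(k + 2)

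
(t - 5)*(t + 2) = t^2 - 3*t - 10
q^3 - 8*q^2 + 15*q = q*(q - 5)*(q - 3)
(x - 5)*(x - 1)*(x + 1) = x^3 - 5*x^2 - x + 5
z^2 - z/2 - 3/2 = (z - 3/2)*(z + 1)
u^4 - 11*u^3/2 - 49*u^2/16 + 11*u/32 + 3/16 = (u - 6)*(u - 1/4)*(u + 1/4)*(u + 1/2)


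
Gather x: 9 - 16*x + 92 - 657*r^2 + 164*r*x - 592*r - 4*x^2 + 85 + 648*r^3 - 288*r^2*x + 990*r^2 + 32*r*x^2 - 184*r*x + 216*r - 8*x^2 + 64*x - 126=648*r^3 + 333*r^2 - 376*r + x^2*(32*r - 12) + x*(-288*r^2 - 20*r + 48) + 60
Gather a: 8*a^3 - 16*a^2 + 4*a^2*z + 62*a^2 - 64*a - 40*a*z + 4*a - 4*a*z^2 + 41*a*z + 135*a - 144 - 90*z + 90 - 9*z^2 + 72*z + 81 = 8*a^3 + a^2*(4*z + 46) + a*(-4*z^2 + z + 75) - 9*z^2 - 18*z + 27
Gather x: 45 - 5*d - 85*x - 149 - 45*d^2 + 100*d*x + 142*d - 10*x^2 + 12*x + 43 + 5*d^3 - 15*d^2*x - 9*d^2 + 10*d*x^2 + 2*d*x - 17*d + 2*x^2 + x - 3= 5*d^3 - 54*d^2 + 120*d + x^2*(10*d - 8) + x*(-15*d^2 + 102*d - 72) - 64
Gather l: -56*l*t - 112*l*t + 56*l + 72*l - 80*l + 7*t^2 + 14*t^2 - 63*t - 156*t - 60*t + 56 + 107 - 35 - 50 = l*(48 - 168*t) + 21*t^2 - 279*t + 78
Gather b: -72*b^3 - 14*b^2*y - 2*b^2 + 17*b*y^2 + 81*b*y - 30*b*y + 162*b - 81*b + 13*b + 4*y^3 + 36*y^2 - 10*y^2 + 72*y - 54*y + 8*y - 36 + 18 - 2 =-72*b^3 + b^2*(-14*y - 2) + b*(17*y^2 + 51*y + 94) + 4*y^3 + 26*y^2 + 26*y - 20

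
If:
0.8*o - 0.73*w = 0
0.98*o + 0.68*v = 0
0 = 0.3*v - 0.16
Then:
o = -0.37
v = 0.53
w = -0.41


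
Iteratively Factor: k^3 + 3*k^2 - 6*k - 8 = (k - 2)*(k^2 + 5*k + 4) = (k - 2)*(k + 1)*(k + 4)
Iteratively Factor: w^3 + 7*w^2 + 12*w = (w)*(w^2 + 7*w + 12) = w*(w + 3)*(w + 4)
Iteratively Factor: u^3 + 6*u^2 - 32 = (u + 4)*(u^2 + 2*u - 8) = (u + 4)^2*(u - 2)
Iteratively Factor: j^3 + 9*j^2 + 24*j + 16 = (j + 4)*(j^2 + 5*j + 4) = (j + 4)^2*(j + 1)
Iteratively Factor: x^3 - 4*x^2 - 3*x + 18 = (x - 3)*(x^2 - x - 6) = (x - 3)*(x + 2)*(x - 3)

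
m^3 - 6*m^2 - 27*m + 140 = (m - 7)*(m - 4)*(m + 5)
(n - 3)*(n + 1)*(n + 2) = n^3 - 7*n - 6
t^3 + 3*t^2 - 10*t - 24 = (t - 3)*(t + 2)*(t + 4)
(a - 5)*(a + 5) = a^2 - 25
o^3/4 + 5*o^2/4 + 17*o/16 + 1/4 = (o/4 + 1)*(o + 1/2)^2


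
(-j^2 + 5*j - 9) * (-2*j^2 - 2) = 2*j^4 - 10*j^3 + 20*j^2 - 10*j + 18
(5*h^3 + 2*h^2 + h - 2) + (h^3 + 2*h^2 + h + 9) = 6*h^3 + 4*h^2 + 2*h + 7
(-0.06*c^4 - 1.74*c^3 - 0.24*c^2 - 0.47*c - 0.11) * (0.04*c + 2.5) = -0.0024*c^5 - 0.2196*c^4 - 4.3596*c^3 - 0.6188*c^2 - 1.1794*c - 0.275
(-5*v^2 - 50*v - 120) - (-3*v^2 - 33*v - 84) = -2*v^2 - 17*v - 36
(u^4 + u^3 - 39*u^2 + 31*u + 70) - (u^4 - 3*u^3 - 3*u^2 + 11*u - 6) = 4*u^3 - 36*u^2 + 20*u + 76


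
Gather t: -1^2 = -1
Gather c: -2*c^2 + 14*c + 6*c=-2*c^2 + 20*c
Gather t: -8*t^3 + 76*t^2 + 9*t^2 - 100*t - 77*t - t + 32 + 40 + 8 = -8*t^3 + 85*t^2 - 178*t + 80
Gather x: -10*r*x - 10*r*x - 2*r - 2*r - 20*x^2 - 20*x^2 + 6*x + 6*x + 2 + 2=-4*r - 40*x^2 + x*(12 - 20*r) + 4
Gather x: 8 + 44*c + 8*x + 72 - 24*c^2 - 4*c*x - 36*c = -24*c^2 + 8*c + x*(8 - 4*c) + 80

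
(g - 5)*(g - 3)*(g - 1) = g^3 - 9*g^2 + 23*g - 15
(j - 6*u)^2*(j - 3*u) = j^3 - 15*j^2*u + 72*j*u^2 - 108*u^3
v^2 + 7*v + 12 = (v + 3)*(v + 4)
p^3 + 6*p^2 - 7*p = p*(p - 1)*(p + 7)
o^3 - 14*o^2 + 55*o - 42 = (o - 7)*(o - 6)*(o - 1)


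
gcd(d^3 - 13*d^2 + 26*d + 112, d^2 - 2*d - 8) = d + 2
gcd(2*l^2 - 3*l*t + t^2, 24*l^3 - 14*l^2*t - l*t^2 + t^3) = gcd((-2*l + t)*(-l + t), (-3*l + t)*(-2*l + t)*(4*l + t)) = -2*l + t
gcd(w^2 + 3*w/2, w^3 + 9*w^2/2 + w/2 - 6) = w + 3/2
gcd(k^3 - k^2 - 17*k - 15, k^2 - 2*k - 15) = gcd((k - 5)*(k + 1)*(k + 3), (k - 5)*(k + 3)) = k^2 - 2*k - 15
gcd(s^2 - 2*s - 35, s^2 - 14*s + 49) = s - 7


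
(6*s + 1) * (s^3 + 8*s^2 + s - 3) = 6*s^4 + 49*s^3 + 14*s^2 - 17*s - 3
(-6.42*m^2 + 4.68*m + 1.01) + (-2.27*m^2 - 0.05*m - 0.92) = -8.69*m^2 + 4.63*m + 0.09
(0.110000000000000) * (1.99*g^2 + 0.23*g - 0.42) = 0.2189*g^2 + 0.0253*g - 0.0462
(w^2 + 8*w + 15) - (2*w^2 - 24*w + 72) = -w^2 + 32*w - 57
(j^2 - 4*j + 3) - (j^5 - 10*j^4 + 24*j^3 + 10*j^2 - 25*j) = -j^5 + 10*j^4 - 24*j^3 - 9*j^2 + 21*j + 3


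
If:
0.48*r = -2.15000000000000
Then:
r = -4.48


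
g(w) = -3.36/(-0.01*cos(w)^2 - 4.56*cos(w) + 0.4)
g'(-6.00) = 0.27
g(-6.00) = 0.84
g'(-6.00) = 0.27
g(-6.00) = 0.84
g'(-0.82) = -1.52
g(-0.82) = 1.24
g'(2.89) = 0.16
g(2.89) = -0.70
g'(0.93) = 2.27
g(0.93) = 1.44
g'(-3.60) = 0.34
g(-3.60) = -0.75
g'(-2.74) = -0.28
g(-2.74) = -0.73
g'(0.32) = 0.31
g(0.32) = 0.85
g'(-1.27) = -16.17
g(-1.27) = 3.53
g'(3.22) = -0.05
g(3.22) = -0.68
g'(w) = -3.36*(-0.02*sin(w)*cos(w) - 4.56*sin(w))/(-0.01*cos(w)^2 - 4.56*cos(w) + 0.4)^2 = (0.0672*cos(w) + 15.3216)*sin(w)/(0.01*cos(w)^2 + 4.56*cos(w) - 0.4)^2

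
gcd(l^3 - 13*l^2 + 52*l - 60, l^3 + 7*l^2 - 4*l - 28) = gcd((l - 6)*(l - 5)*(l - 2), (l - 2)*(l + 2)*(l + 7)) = l - 2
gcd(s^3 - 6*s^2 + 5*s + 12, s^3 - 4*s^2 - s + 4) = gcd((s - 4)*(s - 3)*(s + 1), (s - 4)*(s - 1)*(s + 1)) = s^2 - 3*s - 4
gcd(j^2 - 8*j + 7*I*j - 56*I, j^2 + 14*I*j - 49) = j + 7*I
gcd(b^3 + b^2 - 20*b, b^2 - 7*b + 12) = b - 4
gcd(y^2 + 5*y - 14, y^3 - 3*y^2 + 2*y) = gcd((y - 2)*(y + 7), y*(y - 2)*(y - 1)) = y - 2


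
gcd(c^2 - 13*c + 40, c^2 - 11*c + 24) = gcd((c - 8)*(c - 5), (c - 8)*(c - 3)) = c - 8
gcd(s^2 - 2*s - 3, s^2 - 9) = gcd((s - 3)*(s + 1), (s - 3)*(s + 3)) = s - 3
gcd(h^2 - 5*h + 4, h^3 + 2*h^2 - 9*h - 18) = 1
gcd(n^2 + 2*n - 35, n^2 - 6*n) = 1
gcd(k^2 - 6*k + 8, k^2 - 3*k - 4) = k - 4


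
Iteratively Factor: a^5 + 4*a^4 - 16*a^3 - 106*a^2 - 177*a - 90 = (a - 5)*(a^4 + 9*a^3 + 29*a^2 + 39*a + 18) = (a - 5)*(a + 3)*(a^3 + 6*a^2 + 11*a + 6) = (a - 5)*(a + 3)^2*(a^2 + 3*a + 2) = (a - 5)*(a + 1)*(a + 3)^2*(a + 2)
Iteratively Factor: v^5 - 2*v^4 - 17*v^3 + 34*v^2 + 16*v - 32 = (v - 4)*(v^4 + 2*v^3 - 9*v^2 - 2*v + 8) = (v - 4)*(v + 1)*(v^3 + v^2 - 10*v + 8) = (v - 4)*(v + 1)*(v + 4)*(v^2 - 3*v + 2) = (v - 4)*(v - 1)*(v + 1)*(v + 4)*(v - 2)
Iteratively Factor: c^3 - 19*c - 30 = (c + 2)*(c^2 - 2*c - 15) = (c + 2)*(c + 3)*(c - 5)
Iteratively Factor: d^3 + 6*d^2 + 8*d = (d + 2)*(d^2 + 4*d) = (d + 2)*(d + 4)*(d)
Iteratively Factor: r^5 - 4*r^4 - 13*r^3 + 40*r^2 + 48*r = (r)*(r^4 - 4*r^3 - 13*r^2 + 40*r + 48) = r*(r + 3)*(r^3 - 7*r^2 + 8*r + 16) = r*(r + 1)*(r + 3)*(r^2 - 8*r + 16) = r*(r - 4)*(r + 1)*(r + 3)*(r - 4)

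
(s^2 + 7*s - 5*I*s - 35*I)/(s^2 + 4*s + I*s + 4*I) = (s^2 + s*(7 - 5*I) - 35*I)/(s^2 + s*(4 + I) + 4*I)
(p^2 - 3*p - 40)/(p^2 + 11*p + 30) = (p - 8)/(p + 6)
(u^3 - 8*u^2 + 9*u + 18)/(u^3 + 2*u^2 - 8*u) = (u^3 - 8*u^2 + 9*u + 18)/(u*(u^2 + 2*u - 8))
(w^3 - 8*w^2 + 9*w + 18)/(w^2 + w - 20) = (w^3 - 8*w^2 + 9*w + 18)/(w^2 + w - 20)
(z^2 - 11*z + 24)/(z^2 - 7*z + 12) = (z - 8)/(z - 4)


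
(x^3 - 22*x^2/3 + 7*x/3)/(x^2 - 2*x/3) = (3*x^2 - 22*x + 7)/(3*x - 2)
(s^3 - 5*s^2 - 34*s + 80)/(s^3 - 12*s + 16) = (s^2 - 3*s - 40)/(s^2 + 2*s - 8)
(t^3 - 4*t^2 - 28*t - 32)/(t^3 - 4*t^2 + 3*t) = (t^3 - 4*t^2 - 28*t - 32)/(t*(t^2 - 4*t + 3))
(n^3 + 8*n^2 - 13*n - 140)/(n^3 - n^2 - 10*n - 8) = (n^2 + 12*n + 35)/(n^2 + 3*n + 2)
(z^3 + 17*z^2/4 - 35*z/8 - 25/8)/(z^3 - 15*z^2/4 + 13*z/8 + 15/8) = (z + 5)/(z - 3)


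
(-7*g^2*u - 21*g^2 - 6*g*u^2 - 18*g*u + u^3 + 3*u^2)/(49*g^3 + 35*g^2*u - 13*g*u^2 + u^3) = (u + 3)/(-7*g + u)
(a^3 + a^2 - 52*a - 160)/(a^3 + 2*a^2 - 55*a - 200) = (a + 4)/(a + 5)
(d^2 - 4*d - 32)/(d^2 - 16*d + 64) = (d + 4)/(d - 8)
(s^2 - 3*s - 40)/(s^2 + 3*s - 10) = (s - 8)/(s - 2)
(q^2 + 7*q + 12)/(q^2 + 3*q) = (q + 4)/q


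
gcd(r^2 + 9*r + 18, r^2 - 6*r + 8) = 1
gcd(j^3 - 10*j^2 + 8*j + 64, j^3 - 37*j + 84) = j - 4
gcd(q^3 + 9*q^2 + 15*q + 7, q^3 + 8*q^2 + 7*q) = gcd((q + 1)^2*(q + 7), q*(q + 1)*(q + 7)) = q^2 + 8*q + 7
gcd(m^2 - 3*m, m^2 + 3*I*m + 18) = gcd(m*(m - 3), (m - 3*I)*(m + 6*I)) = 1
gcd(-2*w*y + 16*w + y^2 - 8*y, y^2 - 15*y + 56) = y - 8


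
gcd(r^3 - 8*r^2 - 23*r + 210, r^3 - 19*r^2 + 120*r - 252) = r^2 - 13*r + 42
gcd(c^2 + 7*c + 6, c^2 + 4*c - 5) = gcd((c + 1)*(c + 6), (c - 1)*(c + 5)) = 1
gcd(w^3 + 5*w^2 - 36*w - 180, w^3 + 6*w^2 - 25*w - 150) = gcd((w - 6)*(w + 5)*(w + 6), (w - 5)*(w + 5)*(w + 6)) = w^2 + 11*w + 30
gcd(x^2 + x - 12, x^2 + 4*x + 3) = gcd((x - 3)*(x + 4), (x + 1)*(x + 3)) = 1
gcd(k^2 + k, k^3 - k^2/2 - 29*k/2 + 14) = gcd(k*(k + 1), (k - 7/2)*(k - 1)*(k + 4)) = 1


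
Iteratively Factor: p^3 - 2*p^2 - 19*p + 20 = (p - 1)*(p^2 - p - 20) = (p - 5)*(p - 1)*(p + 4)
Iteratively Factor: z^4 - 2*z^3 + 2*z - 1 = (z - 1)*(z^3 - z^2 - z + 1) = (z - 1)^2*(z^2 - 1) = (z - 1)^2*(z + 1)*(z - 1)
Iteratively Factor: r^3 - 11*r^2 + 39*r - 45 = (r - 5)*(r^2 - 6*r + 9) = (r - 5)*(r - 3)*(r - 3)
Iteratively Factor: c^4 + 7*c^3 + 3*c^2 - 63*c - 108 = (c + 3)*(c^3 + 4*c^2 - 9*c - 36) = (c - 3)*(c + 3)*(c^2 + 7*c + 12) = (c - 3)*(c + 3)*(c + 4)*(c + 3)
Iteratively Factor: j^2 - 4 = (j + 2)*(j - 2)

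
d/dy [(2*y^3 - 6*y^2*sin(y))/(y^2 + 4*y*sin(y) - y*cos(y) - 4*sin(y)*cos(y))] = 2*y*(-y*(y - 3*sin(y))*(y*sin(y) + 4*y*cos(y) + 2*y + 4*sin(y) - cos(y) - 4*cos(2*y)) + 3*(-y*cos(y) + y - 2*sin(y))*(y^2 + 4*y*sin(y) - y*cos(y) - 2*sin(2*y)))/((y + 4*sin(y))^2*(y - cos(y))^2)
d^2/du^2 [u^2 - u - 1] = 2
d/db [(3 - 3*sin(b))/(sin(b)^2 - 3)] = 3*(sin(b)^2 - 2*sin(b) + 3)*cos(b)/(sin(b)^2 - 3)^2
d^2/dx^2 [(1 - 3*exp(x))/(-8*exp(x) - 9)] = (315 - 280*exp(x))*exp(x)/(512*exp(3*x) + 1728*exp(2*x) + 1944*exp(x) + 729)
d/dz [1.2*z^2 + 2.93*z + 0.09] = 2.4*z + 2.93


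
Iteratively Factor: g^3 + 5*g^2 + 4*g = (g + 1)*(g^2 + 4*g) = g*(g + 1)*(g + 4)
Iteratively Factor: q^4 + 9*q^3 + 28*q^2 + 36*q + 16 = (q + 2)*(q^3 + 7*q^2 + 14*q + 8) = (q + 2)*(q + 4)*(q^2 + 3*q + 2) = (q + 2)^2*(q + 4)*(q + 1)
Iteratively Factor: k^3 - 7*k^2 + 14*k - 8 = (k - 4)*(k^2 - 3*k + 2) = (k - 4)*(k - 2)*(k - 1)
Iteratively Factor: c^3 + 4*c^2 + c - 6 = (c + 2)*(c^2 + 2*c - 3) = (c + 2)*(c + 3)*(c - 1)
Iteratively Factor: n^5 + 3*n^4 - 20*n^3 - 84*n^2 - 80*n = (n - 5)*(n^4 + 8*n^3 + 20*n^2 + 16*n) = (n - 5)*(n + 4)*(n^3 + 4*n^2 + 4*n) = (n - 5)*(n + 2)*(n + 4)*(n^2 + 2*n) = n*(n - 5)*(n + 2)*(n + 4)*(n + 2)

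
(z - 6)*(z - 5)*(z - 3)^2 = z^4 - 17*z^3 + 105*z^2 - 279*z + 270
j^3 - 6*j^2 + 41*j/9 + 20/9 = (j - 5)*(j - 4/3)*(j + 1/3)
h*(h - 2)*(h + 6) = h^3 + 4*h^2 - 12*h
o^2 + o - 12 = (o - 3)*(o + 4)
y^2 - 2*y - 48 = (y - 8)*(y + 6)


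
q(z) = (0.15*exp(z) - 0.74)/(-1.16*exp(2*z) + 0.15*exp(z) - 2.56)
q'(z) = (0.15*exp(z) - 0.74)*(2.32*exp(2*z) - 0.15*exp(z))/(-1.16*exp(2*z) + 0.15*exp(z) - 2.56)^2 + 0.15*exp(z)/(-1.16*exp(2*z) + 0.15*exp(z) - 2.56)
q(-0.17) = 0.19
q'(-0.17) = -0.13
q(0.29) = 0.12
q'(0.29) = -0.15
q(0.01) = 0.16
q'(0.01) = -0.14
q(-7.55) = 0.29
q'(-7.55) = -0.00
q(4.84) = -0.00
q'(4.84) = 0.00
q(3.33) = -0.00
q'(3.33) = 0.00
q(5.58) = -0.00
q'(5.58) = 0.00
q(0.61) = 0.07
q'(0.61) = -0.14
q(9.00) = 0.00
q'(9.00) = 0.00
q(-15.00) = 0.29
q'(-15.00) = 0.00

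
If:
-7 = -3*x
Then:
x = 7/3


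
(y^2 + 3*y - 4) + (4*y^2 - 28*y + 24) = 5*y^2 - 25*y + 20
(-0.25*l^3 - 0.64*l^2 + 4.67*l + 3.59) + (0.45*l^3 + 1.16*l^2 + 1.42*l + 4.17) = 0.2*l^3 + 0.52*l^2 + 6.09*l + 7.76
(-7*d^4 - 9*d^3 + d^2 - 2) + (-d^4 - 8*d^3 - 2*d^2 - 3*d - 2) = -8*d^4 - 17*d^3 - d^2 - 3*d - 4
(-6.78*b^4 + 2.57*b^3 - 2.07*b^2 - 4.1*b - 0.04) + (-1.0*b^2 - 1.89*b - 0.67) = -6.78*b^4 + 2.57*b^3 - 3.07*b^2 - 5.99*b - 0.71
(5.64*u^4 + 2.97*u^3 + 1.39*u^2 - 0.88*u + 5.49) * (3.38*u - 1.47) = 19.0632*u^5 + 1.7478*u^4 + 0.3323*u^3 - 5.0177*u^2 + 19.8498*u - 8.0703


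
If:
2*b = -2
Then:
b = -1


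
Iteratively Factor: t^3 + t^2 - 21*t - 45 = (t + 3)*(t^2 - 2*t - 15) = (t - 5)*(t + 3)*(t + 3)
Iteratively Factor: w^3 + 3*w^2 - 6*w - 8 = (w + 1)*(w^2 + 2*w - 8) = (w + 1)*(w + 4)*(w - 2)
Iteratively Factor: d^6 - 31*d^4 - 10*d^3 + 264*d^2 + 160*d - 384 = (d - 1)*(d^5 + d^4 - 30*d^3 - 40*d^2 + 224*d + 384) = (d - 1)*(d + 4)*(d^4 - 3*d^3 - 18*d^2 + 32*d + 96) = (d - 4)*(d - 1)*(d + 4)*(d^3 + d^2 - 14*d - 24) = (d - 4)^2*(d - 1)*(d + 4)*(d^2 + 5*d + 6) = (d - 4)^2*(d - 1)*(d + 3)*(d + 4)*(d + 2)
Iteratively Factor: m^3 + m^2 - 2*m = (m - 1)*(m^2 + 2*m) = m*(m - 1)*(m + 2)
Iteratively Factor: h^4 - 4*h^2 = (h - 2)*(h^3 + 2*h^2) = h*(h - 2)*(h^2 + 2*h) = h^2*(h - 2)*(h + 2)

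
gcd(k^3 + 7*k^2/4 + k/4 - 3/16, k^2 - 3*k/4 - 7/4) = 1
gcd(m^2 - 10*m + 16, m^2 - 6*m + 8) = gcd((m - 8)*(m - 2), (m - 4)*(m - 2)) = m - 2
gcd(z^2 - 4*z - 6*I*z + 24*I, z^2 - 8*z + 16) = z - 4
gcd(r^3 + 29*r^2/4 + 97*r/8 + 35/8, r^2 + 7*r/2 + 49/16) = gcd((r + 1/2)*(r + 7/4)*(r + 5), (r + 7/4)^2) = r + 7/4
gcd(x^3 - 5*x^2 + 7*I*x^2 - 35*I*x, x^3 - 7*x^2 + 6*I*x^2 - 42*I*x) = x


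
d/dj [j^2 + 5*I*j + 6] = 2*j + 5*I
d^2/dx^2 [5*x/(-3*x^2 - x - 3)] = 10*(-x*(6*x + 1)^2 + (9*x + 1)*(3*x^2 + x + 3))/(3*x^2 + x + 3)^3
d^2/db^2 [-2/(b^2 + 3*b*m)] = 4*(b*(b + 3*m) - (2*b + 3*m)^2)/(b^3*(b + 3*m)^3)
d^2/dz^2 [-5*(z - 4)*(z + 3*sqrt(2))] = -10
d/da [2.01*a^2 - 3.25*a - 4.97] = 4.02*a - 3.25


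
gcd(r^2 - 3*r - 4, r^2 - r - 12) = r - 4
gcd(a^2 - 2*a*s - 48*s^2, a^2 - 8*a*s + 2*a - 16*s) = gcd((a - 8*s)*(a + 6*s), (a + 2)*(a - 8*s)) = -a + 8*s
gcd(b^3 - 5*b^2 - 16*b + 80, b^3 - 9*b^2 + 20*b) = b^2 - 9*b + 20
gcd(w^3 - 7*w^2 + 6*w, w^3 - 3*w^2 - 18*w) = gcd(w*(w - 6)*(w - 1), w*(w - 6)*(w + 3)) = w^2 - 6*w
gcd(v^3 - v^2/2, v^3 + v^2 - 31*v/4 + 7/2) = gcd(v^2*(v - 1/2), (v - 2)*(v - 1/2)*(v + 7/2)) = v - 1/2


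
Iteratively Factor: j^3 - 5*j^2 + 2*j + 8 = (j + 1)*(j^2 - 6*j + 8) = (j - 4)*(j + 1)*(j - 2)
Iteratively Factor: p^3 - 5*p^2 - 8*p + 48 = (p - 4)*(p^2 - p - 12) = (p - 4)^2*(p + 3)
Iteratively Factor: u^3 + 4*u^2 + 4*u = (u + 2)*(u^2 + 2*u) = u*(u + 2)*(u + 2)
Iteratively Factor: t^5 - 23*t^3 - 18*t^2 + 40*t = (t - 5)*(t^4 + 5*t^3 + 2*t^2 - 8*t) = (t - 5)*(t + 4)*(t^3 + t^2 - 2*t) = (t - 5)*(t - 1)*(t + 4)*(t^2 + 2*t) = (t - 5)*(t - 1)*(t + 2)*(t + 4)*(t)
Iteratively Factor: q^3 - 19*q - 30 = (q + 2)*(q^2 - 2*q - 15) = (q + 2)*(q + 3)*(q - 5)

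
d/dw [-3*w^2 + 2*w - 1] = 2 - 6*w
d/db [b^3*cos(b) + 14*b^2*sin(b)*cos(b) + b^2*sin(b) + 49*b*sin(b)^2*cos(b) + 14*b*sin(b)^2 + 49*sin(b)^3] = -b^3*sin(b) - 28*b^2*sin(b)^2 + 4*b^2*cos(b) + 14*b^2 - 147*b*sin(b)^3 + 56*b*sin(b)*cos(b) + 100*b*sin(b) + 196*sin(b)^2*cos(b) + 14*sin(b)^2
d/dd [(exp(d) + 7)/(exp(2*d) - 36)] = (-2*(exp(d) + 7)*exp(d) + exp(2*d) - 36)*exp(d)/(exp(2*d) - 36)^2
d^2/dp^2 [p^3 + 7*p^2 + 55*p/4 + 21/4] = 6*p + 14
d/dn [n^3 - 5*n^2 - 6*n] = 3*n^2 - 10*n - 6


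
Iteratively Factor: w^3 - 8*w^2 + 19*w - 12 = (w - 4)*(w^2 - 4*w + 3) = (w - 4)*(w - 1)*(w - 3)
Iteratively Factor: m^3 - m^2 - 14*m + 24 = (m - 2)*(m^2 + m - 12) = (m - 3)*(m - 2)*(m + 4)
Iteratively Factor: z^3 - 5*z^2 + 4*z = (z - 1)*(z^2 - 4*z) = z*(z - 1)*(z - 4)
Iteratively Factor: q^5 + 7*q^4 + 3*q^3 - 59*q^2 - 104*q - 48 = (q - 3)*(q^4 + 10*q^3 + 33*q^2 + 40*q + 16) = (q - 3)*(q + 1)*(q^3 + 9*q^2 + 24*q + 16) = (q - 3)*(q + 1)*(q + 4)*(q^2 + 5*q + 4) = (q - 3)*(q + 1)^2*(q + 4)*(q + 4)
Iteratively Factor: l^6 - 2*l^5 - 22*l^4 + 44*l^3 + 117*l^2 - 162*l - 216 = (l - 3)*(l^5 + l^4 - 19*l^3 - 13*l^2 + 78*l + 72) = (l - 3)*(l + 4)*(l^4 - 3*l^3 - 7*l^2 + 15*l + 18) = (l - 3)^2*(l + 4)*(l^3 - 7*l - 6) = (l - 3)^2*(l + 1)*(l + 4)*(l^2 - l - 6) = (l - 3)^2*(l + 1)*(l + 2)*(l + 4)*(l - 3)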